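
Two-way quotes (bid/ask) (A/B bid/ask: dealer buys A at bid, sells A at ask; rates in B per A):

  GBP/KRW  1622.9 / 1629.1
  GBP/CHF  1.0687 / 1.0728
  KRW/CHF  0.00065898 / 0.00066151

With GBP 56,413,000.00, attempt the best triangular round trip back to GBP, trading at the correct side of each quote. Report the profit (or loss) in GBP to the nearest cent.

Net result: GBP -175,704.72 (no profitable arbitrage after spreads)

Best loop GBP → KRW → CHF → GBP:
GBP 56,413,000.00 × 1622.9 (sell GBP at bid) = KRW 91,552,657,700
KRW 91,552,657,700 × 0.00065898 (sell KRW at bid) = CHF 60,331,370.37
CHF 60,331,370.37 ÷ 1.0728 (buy GBP at ask) = GBP 56,237,295.28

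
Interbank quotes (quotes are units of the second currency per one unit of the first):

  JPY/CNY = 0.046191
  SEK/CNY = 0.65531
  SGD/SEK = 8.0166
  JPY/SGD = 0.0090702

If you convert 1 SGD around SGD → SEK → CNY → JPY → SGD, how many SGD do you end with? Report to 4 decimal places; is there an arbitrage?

Around SGD → SEK → CNY → JPY → SGD: 1 × 8.0166 × 0.65531 ÷ 0.046191 × 0.0090702 = 1.031565
Product > 1; profitable direction is SGD → SEK → CNY → JPY → SGD.

1.0316 (arbitrage exists)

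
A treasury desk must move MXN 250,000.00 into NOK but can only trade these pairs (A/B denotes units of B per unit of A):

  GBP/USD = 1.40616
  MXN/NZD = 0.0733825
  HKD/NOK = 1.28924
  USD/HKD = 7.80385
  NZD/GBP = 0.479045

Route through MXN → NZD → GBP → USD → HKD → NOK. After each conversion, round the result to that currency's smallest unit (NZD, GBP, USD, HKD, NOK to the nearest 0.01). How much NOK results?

NOK 124,332.96

MXN 250,000.00 × 0.0733825 = NZD 18,345.62
NZD 18,345.62 × 0.479045 = GBP 8,788.38
GBP 8,788.38 × 1.40616 = USD 12,357.87
USD 12,357.87 × 7.80385 = HKD 96,438.96
HKD 96,438.96 × 1.28924 = NOK 124,332.96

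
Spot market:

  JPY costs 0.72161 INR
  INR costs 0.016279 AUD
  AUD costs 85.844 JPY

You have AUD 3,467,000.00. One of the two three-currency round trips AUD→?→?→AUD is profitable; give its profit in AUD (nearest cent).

Profit: AUD 29,182.17

Profitable loop is AUD → JPY → INR → AUD:
AUD 3,467,000.00 × 85.844 = JPY 297,621,148
JPY 297,621,148 × 0.72161 = INR 214,766,396.61
INR 214,766,396.61 × 0.016279 = AUD 3,496,182.17
Profit = AUD 3,496,182.17 − AUD 3,467,000.00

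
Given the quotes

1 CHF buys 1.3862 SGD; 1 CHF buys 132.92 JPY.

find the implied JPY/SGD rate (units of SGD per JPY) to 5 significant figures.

1 JPY ÷ 132.92 = 0.00752332 CHF
0.00752332 CHF × 1.3862 = 0.0104288 SGD

JPY/SGD = 0.010429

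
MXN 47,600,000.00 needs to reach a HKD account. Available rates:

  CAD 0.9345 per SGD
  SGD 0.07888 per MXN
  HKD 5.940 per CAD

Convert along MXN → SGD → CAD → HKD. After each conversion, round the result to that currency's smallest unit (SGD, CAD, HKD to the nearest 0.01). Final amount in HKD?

MXN 47,600,000.00 × 0.07888 = SGD 3,754,688.00
SGD 3,754,688.00 × 0.9345 = CAD 3,508,755.94
CAD 3,508,755.94 × 5.940 = HKD 20,842,010.28

HKD 20,842,010.28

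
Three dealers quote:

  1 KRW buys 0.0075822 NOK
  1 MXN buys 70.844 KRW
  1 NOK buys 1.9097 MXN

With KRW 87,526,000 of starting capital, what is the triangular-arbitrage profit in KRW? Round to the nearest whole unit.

Profitable loop is KRW → NOK → MXN → KRW:
KRW 87,526,000 × 0.0075822 = NOK 663,639.64
NOK 663,639.64 × 1.9097 = MXN 1,267,352.62
MXN 1,267,352.62 × 70.844 = KRW 89,784,329
Profit = KRW 89,784,329 − KRW 87,526,000

Profit: KRW 2,258,329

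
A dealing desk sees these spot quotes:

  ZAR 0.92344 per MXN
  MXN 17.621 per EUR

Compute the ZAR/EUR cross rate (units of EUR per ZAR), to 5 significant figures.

1 ZAR ÷ 0.92344 = 1.08291 MXN
1.08291 MXN ÷ 17.621 = 0.0614555 EUR

ZAR/EUR = 0.061456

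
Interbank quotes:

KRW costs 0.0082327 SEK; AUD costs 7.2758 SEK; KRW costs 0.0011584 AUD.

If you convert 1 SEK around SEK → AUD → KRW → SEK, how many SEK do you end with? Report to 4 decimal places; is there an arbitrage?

0.9768 (arbitrage exists)

Around SEK → AUD → KRW → SEK: 1 ÷ 7.2758 ÷ 0.0011584 × 0.0082327 = 0.976794
Product < 1; profitable direction is SEK → KRW → AUD → SEK.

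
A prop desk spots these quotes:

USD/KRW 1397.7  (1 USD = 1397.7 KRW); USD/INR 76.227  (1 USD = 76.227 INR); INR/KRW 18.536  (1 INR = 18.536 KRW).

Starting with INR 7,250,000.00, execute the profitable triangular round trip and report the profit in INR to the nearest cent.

Profitable loop is INR → KRW → USD → INR:
INR 7,250,000.00 × 18.536 = KRW 134,386,000
KRW 134,386,000 ÷ 1397.7 = USD 96,147.96
USD 96,147.96 × 76.227 = INR 7,329,070.35
Profit = INR 7,329,070.35 − INR 7,250,000.00

Profit: INR 79,070.35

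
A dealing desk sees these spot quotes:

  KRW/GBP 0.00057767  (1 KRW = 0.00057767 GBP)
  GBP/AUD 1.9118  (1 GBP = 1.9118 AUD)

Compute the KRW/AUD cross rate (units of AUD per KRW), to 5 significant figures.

KRW/AUD = 0.0011044

1 KRW × 0.00057767 = 0.00057767 GBP
0.00057767 GBP × 1.9118 = 0.00110439 AUD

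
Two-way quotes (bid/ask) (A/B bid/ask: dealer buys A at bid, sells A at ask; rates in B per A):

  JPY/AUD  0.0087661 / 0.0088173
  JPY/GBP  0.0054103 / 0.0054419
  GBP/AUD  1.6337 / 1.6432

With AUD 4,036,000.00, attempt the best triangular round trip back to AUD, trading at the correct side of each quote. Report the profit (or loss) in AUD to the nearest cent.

Net profit: AUD 9,844.59

Best loop AUD → JPY → GBP → AUD:
AUD 4,036,000.00 ÷ 0.0088173 (buy JPY at ask) = JPY 457,736,495
JPY 457,736,495 × 0.0054103 (sell JPY at bid) = GBP 2,476,491.76
GBP 2,476,491.76 × 1.6337 (sell GBP at bid) = AUD 4,045,844.59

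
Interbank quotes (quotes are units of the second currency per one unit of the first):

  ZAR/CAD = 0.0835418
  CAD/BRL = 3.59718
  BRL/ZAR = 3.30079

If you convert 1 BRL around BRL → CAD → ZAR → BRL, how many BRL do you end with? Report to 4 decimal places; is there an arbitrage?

Around BRL → CAD → ZAR → BRL: 1 ÷ 3.59718 ÷ 0.0835418 ÷ 3.30079 = 1.008129
Product > 1; profitable direction is BRL → CAD → ZAR → BRL.

1.0081 (arbitrage exists)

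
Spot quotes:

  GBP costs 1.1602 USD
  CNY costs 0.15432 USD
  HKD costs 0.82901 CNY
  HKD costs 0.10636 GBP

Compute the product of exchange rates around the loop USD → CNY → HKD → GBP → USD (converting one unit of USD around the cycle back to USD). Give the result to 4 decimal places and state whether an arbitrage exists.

Around USD → CNY → HKD → GBP → USD: 1 ÷ 0.15432 ÷ 0.82901 × 0.10636 × 1.1602 = 0.964560
Product < 1; profitable direction is USD → GBP → HKD → CNY → USD.

0.9646 (arbitrage exists)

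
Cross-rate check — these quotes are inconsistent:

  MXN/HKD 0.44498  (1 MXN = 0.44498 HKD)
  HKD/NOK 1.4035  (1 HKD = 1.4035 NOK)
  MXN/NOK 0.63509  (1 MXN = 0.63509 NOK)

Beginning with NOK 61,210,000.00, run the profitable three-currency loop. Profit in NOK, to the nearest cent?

Profitable loop is NOK → HKD → MXN → NOK:
NOK 61,210,000.00 ÷ 1.4035 = HKD 43,612,397.58
HKD 43,612,397.58 ÷ 0.44498 = MXN 98,009,792.75
MXN 98,009,792.75 × 0.63509 = NOK 62,245,039.28
Profit = NOK 62,245,039.28 − NOK 61,210,000.00

Profit: NOK 1,035,039.28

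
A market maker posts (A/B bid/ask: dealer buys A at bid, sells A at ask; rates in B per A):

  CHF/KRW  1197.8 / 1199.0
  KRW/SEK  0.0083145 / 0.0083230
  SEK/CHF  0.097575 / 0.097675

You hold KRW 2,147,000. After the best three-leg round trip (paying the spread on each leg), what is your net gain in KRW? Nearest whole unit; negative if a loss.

Best loop KRW → CHF → SEK → KRW:
KRW 2,147,000 ÷ 1199.0 (buy CHF at ask) = CHF 1,790.66
CHF 1,790.66 ÷ 0.097675 (buy SEK at ask) = SEK 18,332.83
SEK 18,332.83 ÷ 0.0083230 (buy KRW at ask) = KRW 2,202,671

Net profit: KRW 55,671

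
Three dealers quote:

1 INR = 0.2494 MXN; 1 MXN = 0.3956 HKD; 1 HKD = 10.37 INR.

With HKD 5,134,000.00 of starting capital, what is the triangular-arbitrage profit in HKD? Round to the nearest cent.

Profitable loop is HKD → INR → MXN → HKD:
HKD 5,134,000.00 × 10.37 = INR 53,239,580.00
INR 53,239,580.00 × 0.2494 = MXN 13,277,951.25
MXN 13,277,951.25 × 0.3956 = HKD 5,252,757.52
Profit = HKD 5,252,757.52 − HKD 5,134,000.00

Profit: HKD 118,757.52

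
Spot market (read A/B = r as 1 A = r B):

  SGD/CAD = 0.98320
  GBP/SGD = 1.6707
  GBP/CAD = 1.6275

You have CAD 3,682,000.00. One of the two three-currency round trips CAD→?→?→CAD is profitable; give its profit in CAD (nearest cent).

Profit: CAD 34,234.66

Profitable loop is CAD → GBP → SGD → CAD:
CAD 3,682,000.00 ÷ 1.6275 = GBP 2,262,365.59
GBP 2,262,365.59 × 1.6707 = SGD 3,779,734.19
SGD 3,779,734.19 × 0.98320 = CAD 3,716,234.66
Profit = CAD 3,716,234.66 − CAD 3,682,000.00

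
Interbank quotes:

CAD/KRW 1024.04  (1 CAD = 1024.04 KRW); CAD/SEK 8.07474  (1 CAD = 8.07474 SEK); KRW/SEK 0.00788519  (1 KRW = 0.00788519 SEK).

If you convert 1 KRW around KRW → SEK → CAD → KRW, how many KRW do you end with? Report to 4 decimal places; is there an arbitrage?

Around KRW → SEK → CAD → KRW: 1 × 0.00788519 ÷ 8.07474 × 1024.04 = 1.000001
Product ≈ 1 (deviation 0.000%, within rounding noise).

1.0000 (no arbitrage)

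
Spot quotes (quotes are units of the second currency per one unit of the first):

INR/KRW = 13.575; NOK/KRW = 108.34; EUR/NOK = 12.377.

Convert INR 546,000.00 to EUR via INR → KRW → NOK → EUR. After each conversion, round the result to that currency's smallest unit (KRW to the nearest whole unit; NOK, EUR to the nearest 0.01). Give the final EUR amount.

EUR 5,527.49

INR 546,000.00 × 13.575 = KRW 7,411,950
KRW 7,411,950 ÷ 108.34 = NOK 68,413.79
NOK 68,413.79 ÷ 12.377 = EUR 5,527.49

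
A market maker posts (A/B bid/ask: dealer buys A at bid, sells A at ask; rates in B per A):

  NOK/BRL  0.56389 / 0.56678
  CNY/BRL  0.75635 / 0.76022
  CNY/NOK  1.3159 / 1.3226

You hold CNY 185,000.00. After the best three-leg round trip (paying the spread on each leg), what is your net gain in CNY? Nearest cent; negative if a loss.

Best loop CNY → BRL → NOK → CNY:
CNY 185,000.00 × 0.75635 (sell CNY at bid) = BRL 139,924.75
BRL 139,924.75 ÷ 0.56678 (buy NOK at ask) = NOK 246,876.65
NOK 246,876.65 ÷ 1.3226 (buy CNY at ask) = CNY 186,660.10

Net profit: CNY 1,660.10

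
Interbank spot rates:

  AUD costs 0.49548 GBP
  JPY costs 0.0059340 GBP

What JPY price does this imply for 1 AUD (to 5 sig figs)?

AUD/JPY = 83.498

1 AUD × 0.49548 = 0.49548 GBP
0.49548 GBP ÷ 0.0059340 = 83.4985 JPY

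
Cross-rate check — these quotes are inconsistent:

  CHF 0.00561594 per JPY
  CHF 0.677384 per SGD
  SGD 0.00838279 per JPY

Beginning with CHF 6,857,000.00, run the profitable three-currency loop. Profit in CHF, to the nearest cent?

Profit: CHF 76,223.67

Profitable loop is CHF → JPY → SGD → CHF:
CHF 6,857,000.00 ÷ 0.00561594 = JPY 1,220,988,828
JPY 1,220,988,828 × 0.00838279 = SGD 10,235,292.94
SGD 10,235,292.94 × 0.677384 = CHF 6,933,223.67
Profit = CHF 6,933,223.67 − CHF 6,857,000.00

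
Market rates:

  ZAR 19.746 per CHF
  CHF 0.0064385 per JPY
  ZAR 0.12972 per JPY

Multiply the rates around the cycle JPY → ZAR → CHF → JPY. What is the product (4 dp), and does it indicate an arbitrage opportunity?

1.0203 (arbitrage exists)

Around JPY → ZAR → CHF → JPY: 1 × 0.12972 ÷ 19.746 ÷ 0.0064385 = 1.020336
Product > 1; profitable direction is JPY → ZAR → CHF → JPY.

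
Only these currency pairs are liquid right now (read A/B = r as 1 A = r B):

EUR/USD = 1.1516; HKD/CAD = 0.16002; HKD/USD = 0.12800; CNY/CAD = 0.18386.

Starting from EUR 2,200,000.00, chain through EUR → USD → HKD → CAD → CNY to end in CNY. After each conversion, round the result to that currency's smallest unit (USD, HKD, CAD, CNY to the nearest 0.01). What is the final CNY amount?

EUR 2,200,000.00 × 1.1516 = USD 2,533,520.00
USD 2,533,520.00 ÷ 0.12800 = HKD 19,793,125.00
HKD 19,793,125.00 × 0.16002 = CAD 3,167,295.86
CAD 3,167,295.86 ÷ 0.18386 = CNY 17,226,671.71

CNY 17,226,671.71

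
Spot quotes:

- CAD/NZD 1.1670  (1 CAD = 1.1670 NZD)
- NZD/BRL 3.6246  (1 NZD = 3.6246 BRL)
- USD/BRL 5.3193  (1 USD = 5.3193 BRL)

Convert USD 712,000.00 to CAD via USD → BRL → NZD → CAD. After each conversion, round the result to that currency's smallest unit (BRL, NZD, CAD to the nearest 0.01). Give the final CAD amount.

CAD 895,372.06

USD 712,000.00 × 5.3193 = BRL 3,787,341.60
BRL 3,787,341.60 ÷ 3.6246 = NZD 1,044,899.19
NZD 1,044,899.19 ÷ 1.1670 = CAD 895,372.06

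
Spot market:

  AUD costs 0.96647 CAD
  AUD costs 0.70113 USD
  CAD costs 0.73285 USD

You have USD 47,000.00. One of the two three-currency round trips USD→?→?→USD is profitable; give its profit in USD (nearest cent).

Profit: USD 479.13

Profitable loop is USD → AUD → CAD → USD:
USD 47,000.00 ÷ 0.70113 = AUD 67,034.64
AUD 67,034.64 × 0.96647 = CAD 64,786.97
CAD 64,786.97 × 0.73285 = USD 47,479.13
Profit = USD 47,479.13 − USD 47,000.00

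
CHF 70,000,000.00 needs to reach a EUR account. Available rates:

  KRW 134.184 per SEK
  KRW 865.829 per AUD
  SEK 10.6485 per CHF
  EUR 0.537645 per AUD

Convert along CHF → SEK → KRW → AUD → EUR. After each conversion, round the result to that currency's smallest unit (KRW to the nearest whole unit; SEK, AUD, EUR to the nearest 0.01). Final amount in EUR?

CHF 70,000,000.00 × 10.6485 = SEK 745,395,000.00
SEK 745,395,000.00 × 134.184 = KRW 100,020,082,680
KRW 100,020,082,680 ÷ 865.829 = AUD 115,519,441.69
AUD 115,519,441.69 × 0.537645 = EUR 62,108,450.23

EUR 62,108,450.23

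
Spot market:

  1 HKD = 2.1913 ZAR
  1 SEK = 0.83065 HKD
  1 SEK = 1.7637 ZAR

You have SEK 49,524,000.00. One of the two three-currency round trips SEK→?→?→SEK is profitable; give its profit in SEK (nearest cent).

Profit: SEK 1,586,591.63

Profitable loop is SEK → HKD → ZAR → SEK:
SEK 49,524,000.00 × 0.83065 = HKD 41,137,110.60
HKD 41,137,110.60 × 2.1913 = ZAR 90,143,750.46
ZAR 90,143,750.46 ÷ 1.7637 = SEK 51,110,591.63
Profit = SEK 51,110,591.63 − SEK 49,524,000.00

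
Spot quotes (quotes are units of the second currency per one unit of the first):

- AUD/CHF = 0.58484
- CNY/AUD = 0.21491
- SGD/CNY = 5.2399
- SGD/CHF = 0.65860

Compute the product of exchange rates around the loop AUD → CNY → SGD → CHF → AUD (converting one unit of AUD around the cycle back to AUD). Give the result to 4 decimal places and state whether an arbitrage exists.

1.0000 (no arbitrage)

Around AUD → CNY → SGD → CHF → AUD: 1 ÷ 0.21491 ÷ 5.2399 × 0.65860 ÷ 0.58484 = 1.000012
Product ≈ 1 (deviation 0.001%, within rounding noise).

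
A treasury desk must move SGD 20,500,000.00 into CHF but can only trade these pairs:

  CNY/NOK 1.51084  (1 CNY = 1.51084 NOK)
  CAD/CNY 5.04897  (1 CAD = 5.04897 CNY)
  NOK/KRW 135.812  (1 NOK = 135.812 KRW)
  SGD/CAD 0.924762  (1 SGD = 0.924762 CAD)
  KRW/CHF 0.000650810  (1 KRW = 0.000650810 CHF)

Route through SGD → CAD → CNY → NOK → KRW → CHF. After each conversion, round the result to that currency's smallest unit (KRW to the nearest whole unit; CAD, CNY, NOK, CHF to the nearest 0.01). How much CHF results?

SGD 20,500,000.00 × 0.924762 = CAD 18,957,621.00
CAD 18,957,621.00 × 5.04897 = CNY 95,716,459.70
CNY 95,716,459.70 × 1.51084 = NOK 144,612,255.97
NOK 144,612,255.97 × 135.812 = KRW 19,640,079,708
KRW 19,640,079,708 × 0.000650810 = CHF 12,781,960.27

CHF 12,781,960.27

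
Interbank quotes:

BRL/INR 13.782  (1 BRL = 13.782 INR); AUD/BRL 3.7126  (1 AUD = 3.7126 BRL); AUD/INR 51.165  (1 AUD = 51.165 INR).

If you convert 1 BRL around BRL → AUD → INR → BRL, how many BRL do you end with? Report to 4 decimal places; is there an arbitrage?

Around BRL → AUD → INR → BRL: 1 ÷ 3.7126 × 51.165 ÷ 13.782 = 0.999960
Product ≈ 1 (deviation 0.004%, within rounding noise).

1.0000 (no arbitrage)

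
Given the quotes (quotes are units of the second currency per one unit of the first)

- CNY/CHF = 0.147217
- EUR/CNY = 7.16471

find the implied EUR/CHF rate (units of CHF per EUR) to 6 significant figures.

EUR/CHF = 1.05477

1 EUR × 7.16471 = 7.16471 CNY
7.16471 CNY × 0.147217 = 1.05477 CHF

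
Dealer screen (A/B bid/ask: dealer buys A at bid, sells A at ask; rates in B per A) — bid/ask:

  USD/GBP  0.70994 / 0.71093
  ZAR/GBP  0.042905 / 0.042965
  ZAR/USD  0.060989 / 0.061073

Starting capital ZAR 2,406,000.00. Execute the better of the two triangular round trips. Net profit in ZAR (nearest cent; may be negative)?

Net profit: ZAR 18,677.41

Best loop ZAR → USD → GBP → ZAR:
ZAR 2,406,000.00 × 0.060989 (sell ZAR at bid) = USD 146,739.53
USD 146,739.53 × 0.70994 (sell USD at bid) = GBP 104,176.26
GBP 104,176.26 ÷ 0.042965 (buy ZAR at ask) = ZAR 2,424,677.41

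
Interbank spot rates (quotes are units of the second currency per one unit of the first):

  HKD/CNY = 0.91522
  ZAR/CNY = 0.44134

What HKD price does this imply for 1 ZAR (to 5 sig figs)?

ZAR/HKD = 0.48222

1 ZAR × 0.44134 = 0.44134 CNY
0.44134 CNY ÷ 0.91522 = 0.482223 HKD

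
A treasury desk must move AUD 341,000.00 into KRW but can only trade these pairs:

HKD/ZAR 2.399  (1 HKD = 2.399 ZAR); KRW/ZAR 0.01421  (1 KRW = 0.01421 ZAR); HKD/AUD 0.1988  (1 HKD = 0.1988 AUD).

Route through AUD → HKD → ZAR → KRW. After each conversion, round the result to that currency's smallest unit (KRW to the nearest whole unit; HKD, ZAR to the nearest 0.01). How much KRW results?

AUD 341,000.00 ÷ 0.1988 = HKD 1,715,291.75
HKD 1,715,291.75 × 2.399 = ZAR 4,114,984.91
ZAR 4,114,984.91 ÷ 0.01421 = KRW 289,583,738

KRW 289,583,738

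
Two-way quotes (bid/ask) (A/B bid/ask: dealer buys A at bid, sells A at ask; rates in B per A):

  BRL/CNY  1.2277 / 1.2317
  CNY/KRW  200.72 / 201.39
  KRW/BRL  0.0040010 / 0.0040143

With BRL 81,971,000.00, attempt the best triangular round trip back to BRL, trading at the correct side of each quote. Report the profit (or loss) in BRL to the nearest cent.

Best loop BRL → KRW → CNY → BRL:
BRL 81,971,000.00 ÷ 0.0040143 (buy KRW at ask) = KRW 20,419,749,396
KRW 20,419,749,396 ÷ 201.39 (buy CNY at ask) = CNY 101,394,058.27
CNY 101,394,058.27 ÷ 1.2317 (buy BRL at ask) = BRL 82,320,417.53

Net profit: BRL 349,417.53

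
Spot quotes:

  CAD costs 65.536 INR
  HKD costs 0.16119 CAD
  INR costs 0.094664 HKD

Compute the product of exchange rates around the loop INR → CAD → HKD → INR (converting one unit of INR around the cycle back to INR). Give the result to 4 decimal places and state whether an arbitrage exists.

Around INR → CAD → HKD → INR: 1 ÷ 65.536 ÷ 0.16119 ÷ 0.094664 = 0.999993
Product ≈ 1 (deviation 0.001%, within rounding noise).

1.0000 (no arbitrage)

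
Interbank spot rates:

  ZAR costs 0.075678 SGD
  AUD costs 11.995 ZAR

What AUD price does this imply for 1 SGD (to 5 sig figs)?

SGD/AUD = 1.1016

1 SGD ÷ 0.075678 = 13.2139 ZAR
13.2139 ZAR ÷ 11.995 = 1.10162 AUD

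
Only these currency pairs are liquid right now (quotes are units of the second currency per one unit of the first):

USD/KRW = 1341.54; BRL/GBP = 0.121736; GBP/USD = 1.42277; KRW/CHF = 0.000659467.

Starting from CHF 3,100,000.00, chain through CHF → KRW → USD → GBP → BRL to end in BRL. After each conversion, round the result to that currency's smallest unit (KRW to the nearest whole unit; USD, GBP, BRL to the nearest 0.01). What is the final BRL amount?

BRL 20,230,716.88

CHF 3,100,000.00 ÷ 0.000659467 = KRW 4,700,765,922
KRW 4,700,765,922 ÷ 1341.54 = USD 3,504,007.28
USD 3,504,007.28 ÷ 1.42277 = GBP 2,462,806.55
GBP 2,462,806.55 ÷ 0.121736 = BRL 20,230,716.88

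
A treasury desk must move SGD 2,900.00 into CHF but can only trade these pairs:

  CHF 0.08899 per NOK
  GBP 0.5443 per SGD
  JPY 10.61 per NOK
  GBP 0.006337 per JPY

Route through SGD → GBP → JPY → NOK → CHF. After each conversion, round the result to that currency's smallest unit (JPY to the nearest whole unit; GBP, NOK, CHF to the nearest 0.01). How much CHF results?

CHF 2,089.19

SGD 2,900.00 × 0.5443 = GBP 1,578.47
GBP 1,578.47 ÷ 0.006337 = JPY 249,088
JPY 249,088 ÷ 10.61 = NOK 23,476.72
NOK 23,476.72 × 0.08899 = CHF 2,089.19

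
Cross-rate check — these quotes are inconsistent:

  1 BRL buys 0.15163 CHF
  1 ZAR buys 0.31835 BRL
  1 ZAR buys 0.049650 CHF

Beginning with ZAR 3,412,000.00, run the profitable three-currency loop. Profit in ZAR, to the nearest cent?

Profit: ZAR 97,443.75

Profitable loop is ZAR → CHF → BRL → ZAR:
ZAR 3,412,000.00 × 0.049650 = CHF 169,405.80
CHF 169,405.80 ÷ 0.15163 = BRL 1,117,231.42
BRL 1,117,231.42 ÷ 0.31835 = ZAR 3,509,443.75
Profit = ZAR 3,509,443.75 − ZAR 3,412,000.00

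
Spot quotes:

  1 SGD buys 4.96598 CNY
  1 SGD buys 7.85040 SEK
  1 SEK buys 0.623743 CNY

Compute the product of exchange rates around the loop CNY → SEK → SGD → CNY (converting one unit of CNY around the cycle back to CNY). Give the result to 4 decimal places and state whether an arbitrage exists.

1.0142 (arbitrage exists)

Around CNY → SEK → SGD → CNY: 1 ÷ 0.623743 ÷ 7.85040 × 4.96598 = 1.014162
Product > 1; profitable direction is CNY → SEK → SGD → CNY.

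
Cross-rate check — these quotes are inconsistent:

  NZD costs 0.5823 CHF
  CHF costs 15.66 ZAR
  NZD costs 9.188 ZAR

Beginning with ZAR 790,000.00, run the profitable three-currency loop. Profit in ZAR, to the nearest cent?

Profit: ZAR 5,993.52

Profitable loop is ZAR → CHF → NZD → ZAR:
ZAR 790,000.00 ÷ 15.66 = CHF 50,447.00
CHF 50,447.00 ÷ 0.5823 = NZD 86,634.04
NZD 86,634.04 × 9.188 = ZAR 795,993.52
Profit = ZAR 795,993.52 − ZAR 790,000.00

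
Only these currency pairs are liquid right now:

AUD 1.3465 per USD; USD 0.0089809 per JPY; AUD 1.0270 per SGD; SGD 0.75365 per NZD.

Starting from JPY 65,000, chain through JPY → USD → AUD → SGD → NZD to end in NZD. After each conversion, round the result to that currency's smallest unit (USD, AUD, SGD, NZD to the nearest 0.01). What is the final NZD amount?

JPY 65,000 × 0.0089809 = USD 583.76
USD 583.76 × 1.3465 = AUD 786.03
AUD 786.03 ÷ 1.0270 = SGD 765.37
SGD 765.37 ÷ 0.75365 = NZD 1,015.55

NZD 1,015.55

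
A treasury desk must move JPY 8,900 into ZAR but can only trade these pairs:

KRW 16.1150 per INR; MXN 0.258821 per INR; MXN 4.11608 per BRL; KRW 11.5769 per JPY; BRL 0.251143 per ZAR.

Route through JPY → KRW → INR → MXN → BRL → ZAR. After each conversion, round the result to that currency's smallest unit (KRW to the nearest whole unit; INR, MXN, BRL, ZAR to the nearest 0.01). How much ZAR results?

JPY 8,900 × 11.5769 = KRW 103,034
KRW 103,034 ÷ 16.1150 = INR 6,393.67
INR 6,393.67 × 0.258821 = MXN 1,654.82
MXN 1,654.82 ÷ 4.11608 = BRL 402.04
BRL 402.04 ÷ 0.251143 = ZAR 1,600.84

ZAR 1,600.84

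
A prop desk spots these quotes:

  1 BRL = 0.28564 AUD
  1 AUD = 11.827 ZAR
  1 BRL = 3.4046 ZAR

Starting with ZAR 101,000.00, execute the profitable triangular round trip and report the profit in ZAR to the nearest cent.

Profit: ZAR 787.36

Profitable loop is ZAR → AUD → BRL → ZAR:
ZAR 101,000.00 ÷ 11.827 = AUD 8,539.78
AUD 8,539.78 ÷ 0.28564 = BRL 29,897.01
BRL 29,897.01 × 3.4046 = ZAR 101,787.36
Profit = ZAR 101,787.36 − ZAR 101,000.00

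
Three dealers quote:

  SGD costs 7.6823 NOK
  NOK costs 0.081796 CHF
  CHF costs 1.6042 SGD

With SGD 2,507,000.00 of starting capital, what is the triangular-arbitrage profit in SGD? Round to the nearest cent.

Profitable loop is SGD → NOK → CHF → SGD:
SGD 2,507,000.00 × 7.6823 = NOK 19,259,526.10
NOK 19,259,526.10 × 0.081796 = CHF 1,575,352.20
CHF 1,575,352.20 × 1.6042 = SGD 2,527,179.99
Profit = SGD 2,527,179.99 − SGD 2,507,000.00

Profit: SGD 20,179.99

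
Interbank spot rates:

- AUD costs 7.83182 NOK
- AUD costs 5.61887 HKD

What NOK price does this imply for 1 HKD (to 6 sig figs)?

1 HKD ÷ 5.61887 = 0.177972 AUD
0.177972 AUD × 7.83182 = 1.39384 NOK

HKD/NOK = 1.39384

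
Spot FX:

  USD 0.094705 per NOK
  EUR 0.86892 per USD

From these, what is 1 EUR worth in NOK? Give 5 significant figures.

EUR/NOK = 12.152

1 EUR ÷ 0.86892 = 1.15085 USD
1.15085 USD ÷ 0.094705 = 12.152 NOK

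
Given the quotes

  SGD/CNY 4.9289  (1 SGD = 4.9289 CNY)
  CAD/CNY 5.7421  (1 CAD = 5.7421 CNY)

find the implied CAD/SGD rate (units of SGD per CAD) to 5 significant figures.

1 CAD × 5.7421 = 5.7421 CNY
5.7421 CNY ÷ 4.9289 = 1.16499 SGD

CAD/SGD = 1.1650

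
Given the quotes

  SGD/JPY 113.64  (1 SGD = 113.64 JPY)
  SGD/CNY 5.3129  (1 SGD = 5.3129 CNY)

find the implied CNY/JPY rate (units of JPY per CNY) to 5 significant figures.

CNY/JPY = 21.389

1 CNY ÷ 5.3129 = 0.188221 SGD
0.188221 SGD × 113.64 = 21.3894 JPY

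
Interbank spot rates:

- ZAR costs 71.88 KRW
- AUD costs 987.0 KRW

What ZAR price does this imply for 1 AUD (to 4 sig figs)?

AUD/ZAR = 13.73

1 AUD × 987.0 = 987 KRW
987 KRW ÷ 71.88 = 13.7312 ZAR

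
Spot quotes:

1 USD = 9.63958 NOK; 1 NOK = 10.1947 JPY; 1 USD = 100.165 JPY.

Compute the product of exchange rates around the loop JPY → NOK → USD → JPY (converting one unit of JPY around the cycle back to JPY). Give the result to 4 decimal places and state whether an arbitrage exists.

1.0193 (arbitrage exists)

Around JPY → NOK → USD → JPY: 1 ÷ 10.1947 ÷ 9.63958 × 100.165 = 1.019256
Product > 1; profitable direction is JPY → NOK → USD → JPY.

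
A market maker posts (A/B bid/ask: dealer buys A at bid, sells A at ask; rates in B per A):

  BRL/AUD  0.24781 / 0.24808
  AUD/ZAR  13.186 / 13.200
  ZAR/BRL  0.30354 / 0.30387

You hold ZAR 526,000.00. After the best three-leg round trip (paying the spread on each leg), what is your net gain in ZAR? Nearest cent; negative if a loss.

Net profit: ZAR 2,606.18

Best loop ZAR → AUD → BRL → ZAR:
ZAR 526,000.00 ÷ 13.200 (buy AUD at ask) = AUD 39,848.48
AUD 39,848.48 ÷ 0.24808 (buy BRL at ask) = BRL 160,627.56
BRL 160,627.56 ÷ 0.30387 (buy ZAR at ask) = ZAR 528,606.18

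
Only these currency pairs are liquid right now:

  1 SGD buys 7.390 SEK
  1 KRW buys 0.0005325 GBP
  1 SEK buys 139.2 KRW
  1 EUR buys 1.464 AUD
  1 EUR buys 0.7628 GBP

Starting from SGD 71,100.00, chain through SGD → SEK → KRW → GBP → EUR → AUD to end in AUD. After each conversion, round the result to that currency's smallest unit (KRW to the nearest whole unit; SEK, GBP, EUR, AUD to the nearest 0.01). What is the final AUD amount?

AUD 74,748.63

SGD 71,100.00 × 7.390 = SEK 525,429.00
SEK 525,429.00 × 139.2 = KRW 73,139,717
KRW 73,139,717 × 0.0005325 = GBP 38,946.90
GBP 38,946.90 ÷ 0.7628 = EUR 51,057.81
EUR 51,057.81 × 1.464 = AUD 74,748.63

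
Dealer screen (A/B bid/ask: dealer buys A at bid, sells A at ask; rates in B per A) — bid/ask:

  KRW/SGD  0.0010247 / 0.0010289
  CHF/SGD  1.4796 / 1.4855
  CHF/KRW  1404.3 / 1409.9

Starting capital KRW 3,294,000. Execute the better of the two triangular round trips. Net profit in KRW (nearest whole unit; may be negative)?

Net profit: KRW 65,746

Best loop KRW → CHF → SGD → KRW:
KRW 3,294,000 ÷ 1409.9 (buy CHF at ask) = CHF 2,336.34
CHF 2,336.34 × 1.4796 (sell CHF at bid) = SGD 3,456.84
SGD 3,456.84 ÷ 0.0010289 (buy KRW at ask) = KRW 3,359,746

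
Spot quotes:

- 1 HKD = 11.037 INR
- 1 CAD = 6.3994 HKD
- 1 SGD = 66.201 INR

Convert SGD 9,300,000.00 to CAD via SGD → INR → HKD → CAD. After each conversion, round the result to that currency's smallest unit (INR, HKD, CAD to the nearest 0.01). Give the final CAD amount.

SGD 9,300,000.00 × 66.201 = INR 615,669,300.00
INR 615,669,300.00 ÷ 11.037 = HKD 55,782,304.97
HKD 55,782,304.97 ÷ 6.3994 = CAD 8,716,802.35

CAD 8,716,802.35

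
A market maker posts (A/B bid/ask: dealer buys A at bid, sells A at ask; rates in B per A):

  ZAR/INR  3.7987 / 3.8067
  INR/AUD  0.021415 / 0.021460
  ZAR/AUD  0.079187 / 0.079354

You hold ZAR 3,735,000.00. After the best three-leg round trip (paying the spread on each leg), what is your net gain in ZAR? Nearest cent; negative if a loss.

Best loop ZAR → INR → AUD → ZAR:
ZAR 3,735,000.00 × 3.7987 (sell ZAR at bid) = INR 14,188,144.50
INR 14,188,144.50 × 0.021415 (sell INR at bid) = AUD 303,839.11
AUD 303,839.11 ÷ 0.079354 (buy ZAR at ask) = ZAR 3,828,907.36

Net profit: ZAR 93,907.36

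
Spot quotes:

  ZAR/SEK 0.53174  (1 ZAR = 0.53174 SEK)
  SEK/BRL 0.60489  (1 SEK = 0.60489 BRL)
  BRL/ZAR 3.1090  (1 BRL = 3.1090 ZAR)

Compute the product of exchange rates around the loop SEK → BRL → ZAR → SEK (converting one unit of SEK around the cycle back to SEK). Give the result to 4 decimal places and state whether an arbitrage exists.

Around SEK → BRL → ZAR → SEK: 1 × 0.60489 × 3.1090 × 0.53174 = 0.999992
Product ≈ 1 (deviation 0.001%, within rounding noise).

1.0000 (no arbitrage)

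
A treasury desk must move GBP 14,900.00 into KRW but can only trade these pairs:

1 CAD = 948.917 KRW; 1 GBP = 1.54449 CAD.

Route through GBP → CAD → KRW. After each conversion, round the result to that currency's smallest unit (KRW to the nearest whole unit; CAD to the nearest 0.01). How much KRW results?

KRW 21,837,332

GBP 14,900.00 × 1.54449 = CAD 23,012.90
CAD 23,012.90 × 948.917 = KRW 21,837,332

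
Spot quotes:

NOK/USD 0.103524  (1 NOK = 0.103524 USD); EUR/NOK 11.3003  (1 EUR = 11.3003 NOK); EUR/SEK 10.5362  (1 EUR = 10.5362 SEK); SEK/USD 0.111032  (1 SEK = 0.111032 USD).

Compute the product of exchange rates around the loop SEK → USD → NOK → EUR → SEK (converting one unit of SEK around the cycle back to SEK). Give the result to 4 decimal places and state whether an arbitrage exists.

1.0000 (no arbitrage)

Around SEK → USD → NOK → EUR → SEK: 1 × 0.111032 ÷ 0.103524 ÷ 11.3003 × 10.5362 = 1.000003
Product ≈ 1 (deviation 0.000%, within rounding noise).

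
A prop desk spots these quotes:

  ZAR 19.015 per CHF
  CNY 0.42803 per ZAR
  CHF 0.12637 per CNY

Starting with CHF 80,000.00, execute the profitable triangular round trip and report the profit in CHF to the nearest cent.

Profit: CHF 2,281.94

Profitable loop is CHF → ZAR → CNY → CHF:
CHF 80,000.00 × 19.015 = ZAR 1,521,200.00
ZAR 1,521,200.00 × 0.42803 = CNY 651,119.24
CNY 651,119.24 × 0.12637 = CHF 82,281.94
Profit = CHF 82,281.94 − CHF 80,000.00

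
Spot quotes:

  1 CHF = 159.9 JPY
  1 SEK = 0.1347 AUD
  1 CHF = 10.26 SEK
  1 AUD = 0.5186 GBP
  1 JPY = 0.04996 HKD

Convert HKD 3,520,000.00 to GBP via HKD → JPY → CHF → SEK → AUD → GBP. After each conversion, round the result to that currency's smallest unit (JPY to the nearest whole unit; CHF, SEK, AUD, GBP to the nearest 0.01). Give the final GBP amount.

GBP 315,805.17

HKD 3,520,000.00 ÷ 0.04996 = JPY 70,456,365
JPY 70,456,365 ÷ 159.9 = CHF 440,627.67
CHF 440,627.67 × 10.26 = SEK 4,520,839.89
SEK 4,520,839.89 × 0.1347 = AUD 608,957.13
AUD 608,957.13 × 0.5186 = GBP 315,805.17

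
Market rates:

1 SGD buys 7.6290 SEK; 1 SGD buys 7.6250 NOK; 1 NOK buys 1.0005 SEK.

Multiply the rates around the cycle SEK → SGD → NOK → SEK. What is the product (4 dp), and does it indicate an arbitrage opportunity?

1.0000 (no arbitrage)

Around SEK → SGD → NOK → SEK: 1 ÷ 7.6290 × 7.6250 × 1.0005 = 0.999975
Product ≈ 1 (deviation 0.002%, within rounding noise).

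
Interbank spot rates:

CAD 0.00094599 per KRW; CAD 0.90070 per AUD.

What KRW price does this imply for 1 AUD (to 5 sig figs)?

1 AUD × 0.90070 = 0.9007 CAD
0.9007 CAD ÷ 0.00094599 = 952.124 KRW

AUD/KRW = 952.12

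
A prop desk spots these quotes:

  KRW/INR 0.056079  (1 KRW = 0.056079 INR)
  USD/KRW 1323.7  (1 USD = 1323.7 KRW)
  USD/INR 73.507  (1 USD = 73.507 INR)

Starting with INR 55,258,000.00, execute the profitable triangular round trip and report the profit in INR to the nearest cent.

Profitable loop is INR → USD → KRW → INR:
INR 55,258,000.00 ÷ 73.507 = USD 751,737.93
USD 751,737.93 × 1323.7 = KRW 995,075,498
KRW 995,075,498 × 0.056079 = INR 55,802,838.83
Profit = INR 55,802,838.83 − INR 55,258,000.00

Profit: INR 544,838.83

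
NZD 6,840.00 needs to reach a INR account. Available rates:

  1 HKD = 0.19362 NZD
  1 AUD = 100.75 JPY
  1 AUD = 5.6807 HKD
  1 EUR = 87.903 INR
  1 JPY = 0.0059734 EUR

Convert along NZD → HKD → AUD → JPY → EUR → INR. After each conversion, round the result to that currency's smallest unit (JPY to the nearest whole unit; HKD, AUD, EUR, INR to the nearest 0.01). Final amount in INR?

NZD 6,840.00 ÷ 0.19362 = HKD 35,326.93
HKD 35,326.93 ÷ 5.6807 = AUD 6,218.76
AUD 6,218.76 × 100.75 = JPY 626,540
JPY 626,540 × 0.0059734 = EUR 3,742.57
EUR 3,742.57 × 87.903 = INR 328,983.13

INR 328,983.13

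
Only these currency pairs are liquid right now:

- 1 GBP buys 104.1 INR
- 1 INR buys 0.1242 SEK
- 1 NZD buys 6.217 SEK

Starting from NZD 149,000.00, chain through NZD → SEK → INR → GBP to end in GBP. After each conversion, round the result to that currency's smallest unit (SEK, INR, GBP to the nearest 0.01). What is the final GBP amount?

NZD 149,000.00 × 6.217 = SEK 926,333.00
SEK 926,333.00 ÷ 0.1242 = INR 7,458,397.75
INR 7,458,397.75 ÷ 104.1 = GBP 71,646.47

GBP 71,646.47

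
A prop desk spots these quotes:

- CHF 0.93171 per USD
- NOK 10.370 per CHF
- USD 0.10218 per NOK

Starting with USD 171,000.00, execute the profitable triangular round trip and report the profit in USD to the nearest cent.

Profit: USD 2,209.10

Profitable loop is USD → NOK → CHF → USD:
USD 171,000.00 ÷ 0.10218 = NOK 1,673,517.32
NOK 1,673,517.32 ÷ 10.370 = CHF 161,380.65
CHF 161,380.65 ÷ 0.93171 = USD 173,209.10
Profit = USD 173,209.10 − USD 171,000.00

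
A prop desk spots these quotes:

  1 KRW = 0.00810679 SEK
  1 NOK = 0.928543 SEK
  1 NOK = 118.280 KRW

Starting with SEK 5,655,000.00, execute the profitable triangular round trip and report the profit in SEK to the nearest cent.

Profitable loop is SEK → NOK → KRW → SEK:
SEK 5,655,000.00 ÷ 0.928543 = NOK 6,090,186.45
NOK 6,090,186.45 × 118.280 = KRW 720,347,254
KRW 720,347,254 × 0.00810679 = SEK 5,839,703.91
Profit = SEK 5,839,703.91 − SEK 5,655,000.00

Profit: SEK 184,703.91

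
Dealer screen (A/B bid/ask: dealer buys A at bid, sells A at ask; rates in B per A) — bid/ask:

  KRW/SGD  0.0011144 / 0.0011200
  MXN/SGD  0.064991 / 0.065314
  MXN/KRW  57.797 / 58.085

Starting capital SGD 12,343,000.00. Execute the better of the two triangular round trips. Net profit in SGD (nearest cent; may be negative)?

Net result: SGD -12,180.74 (no profitable arbitrage after spreads)

Best loop SGD → KRW → MXN → SGD:
SGD 12,343,000.00 ÷ 0.0011200 (buy KRW at ask) = KRW 11,020,535,714
KRW 11,020,535,714 ÷ 58.085 (buy MXN at ask) = MXN 189,731,182.13
MXN 189,731,182.13 × 0.064991 (sell MXN at bid) = SGD 12,330,819.26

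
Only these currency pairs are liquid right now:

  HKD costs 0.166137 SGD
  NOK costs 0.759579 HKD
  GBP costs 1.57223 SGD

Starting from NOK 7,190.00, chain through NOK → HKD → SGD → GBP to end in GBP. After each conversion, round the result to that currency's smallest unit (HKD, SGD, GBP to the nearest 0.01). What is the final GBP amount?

NOK 7,190.00 × 0.759579 = HKD 5,461.37
HKD 5,461.37 × 0.166137 = SGD 907.34
SGD 907.34 ÷ 1.57223 = GBP 577.10

GBP 577.10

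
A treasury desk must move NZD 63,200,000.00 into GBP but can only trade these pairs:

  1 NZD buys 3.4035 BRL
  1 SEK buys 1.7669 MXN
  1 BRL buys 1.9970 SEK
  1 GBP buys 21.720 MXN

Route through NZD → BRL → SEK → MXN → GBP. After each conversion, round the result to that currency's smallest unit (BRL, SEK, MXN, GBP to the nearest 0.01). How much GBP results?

NZD 63,200,000.00 × 3.4035 = BRL 215,101,200.00
BRL 215,101,200.00 × 1.9970 = SEK 429,557,096.40
SEK 429,557,096.40 × 1.7669 = MXN 758,984,433.63
MXN 758,984,433.63 ÷ 21.720 = GBP 34,944,034.70

GBP 34,944,034.70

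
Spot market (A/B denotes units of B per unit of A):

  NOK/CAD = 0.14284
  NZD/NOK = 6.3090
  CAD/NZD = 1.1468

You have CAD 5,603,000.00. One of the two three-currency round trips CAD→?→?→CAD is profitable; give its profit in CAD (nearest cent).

Profitable loop is CAD → NZD → NOK → CAD:
CAD 5,603,000.00 × 1.1468 = NZD 6,425,520.40
NZD 6,425,520.40 × 6.3090 = NOK 40,538,608.20
NOK 40,538,608.20 × 0.14284 = CAD 5,790,534.80
Profit = CAD 5,790,534.80 − CAD 5,603,000.00

Profit: CAD 187,534.80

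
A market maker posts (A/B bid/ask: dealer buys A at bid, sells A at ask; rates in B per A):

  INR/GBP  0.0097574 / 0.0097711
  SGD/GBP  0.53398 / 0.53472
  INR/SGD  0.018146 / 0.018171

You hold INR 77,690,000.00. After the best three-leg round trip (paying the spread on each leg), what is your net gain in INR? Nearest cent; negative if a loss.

Best loop INR → GBP → SGD → INR:
INR 77,690,000.00 × 0.0097574 (sell INR at bid) = GBP 758,052.41
GBP 758,052.41 ÷ 0.53472 (buy SGD at ask) = SGD 1,417,662.34
SGD 1,417,662.34 ÷ 0.018171 (buy INR at ask) = INR 78,017,849.27

Net profit: INR 327,849.27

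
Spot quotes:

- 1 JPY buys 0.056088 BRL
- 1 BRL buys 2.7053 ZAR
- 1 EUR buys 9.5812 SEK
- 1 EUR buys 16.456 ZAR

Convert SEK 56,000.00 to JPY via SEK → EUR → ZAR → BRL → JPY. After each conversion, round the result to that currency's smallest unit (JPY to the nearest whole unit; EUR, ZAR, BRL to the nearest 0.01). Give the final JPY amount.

JPY 633,880

SEK 56,000.00 ÷ 9.5812 = EUR 5,844.78
EUR 5,844.78 × 16.456 = ZAR 96,181.70
ZAR 96,181.70 ÷ 2.7053 = BRL 35,553.06
BRL 35,553.06 ÷ 0.056088 = JPY 633,880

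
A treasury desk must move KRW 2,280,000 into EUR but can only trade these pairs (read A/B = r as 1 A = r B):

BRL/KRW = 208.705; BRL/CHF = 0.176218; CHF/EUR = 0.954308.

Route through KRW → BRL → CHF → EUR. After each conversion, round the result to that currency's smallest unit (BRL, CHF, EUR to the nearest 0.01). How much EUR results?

EUR 1,837.14

KRW 2,280,000 ÷ 208.705 = BRL 10,924.51
BRL 10,924.51 × 0.176218 = CHF 1,925.10
CHF 1,925.10 × 0.954308 = EUR 1,837.14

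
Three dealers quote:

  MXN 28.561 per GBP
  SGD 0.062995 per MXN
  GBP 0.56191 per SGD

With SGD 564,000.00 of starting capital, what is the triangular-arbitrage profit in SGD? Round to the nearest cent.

Profit: SGD 6,197.56

Profitable loop is SGD → GBP → MXN → SGD:
SGD 564,000.00 × 0.56191 = GBP 316,917.24
GBP 316,917.24 × 28.561 = MXN 9,051,473.29
MXN 9,051,473.29 × 0.062995 = SGD 570,197.56
Profit = SGD 570,197.56 − SGD 564,000.00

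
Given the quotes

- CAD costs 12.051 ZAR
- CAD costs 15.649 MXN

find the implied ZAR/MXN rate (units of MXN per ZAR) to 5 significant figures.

ZAR/MXN = 1.2986

1 ZAR ÷ 12.051 = 0.0829807 CAD
0.0829807 CAD × 15.649 = 1.29856 MXN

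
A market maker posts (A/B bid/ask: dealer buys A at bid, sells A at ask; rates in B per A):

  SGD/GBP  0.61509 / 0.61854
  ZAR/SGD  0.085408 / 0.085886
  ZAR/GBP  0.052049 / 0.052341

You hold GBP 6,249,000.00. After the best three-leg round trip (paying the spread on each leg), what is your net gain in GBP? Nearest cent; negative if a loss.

Best loop GBP → ZAR → SGD → GBP:
GBP 6,249,000.00 ÷ 0.052341 (buy ZAR at ask) = ZAR 119,390,153.03
ZAR 119,390,153.03 × 0.085408 (sell ZAR at bid) = SGD 10,196,874.19
SGD 10,196,874.19 × 0.61509 (sell SGD at bid) = GBP 6,271,995.35

Net profit: GBP 22,995.35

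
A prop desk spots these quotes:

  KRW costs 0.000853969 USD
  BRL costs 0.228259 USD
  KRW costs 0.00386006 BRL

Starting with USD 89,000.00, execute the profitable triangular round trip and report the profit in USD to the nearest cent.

Profit: USD 2,826.89

Profitable loop is USD → KRW → BRL → USD:
USD 89,000.00 ÷ 0.000853969 = KRW 104,219,240
KRW 104,219,240 × 0.00386006 = BRL 402,292.52
BRL 402,292.52 × 0.228259 = USD 91,826.89
Profit = USD 91,826.89 − USD 89,000.00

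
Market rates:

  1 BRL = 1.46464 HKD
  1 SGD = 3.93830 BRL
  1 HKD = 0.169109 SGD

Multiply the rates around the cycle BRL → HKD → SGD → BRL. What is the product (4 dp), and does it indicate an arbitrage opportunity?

0.9755 (arbitrage exists)

Around BRL → HKD → SGD → BRL: 1 × 1.46464 × 0.169109 × 3.93830 = 0.975453
Product < 1; profitable direction is BRL → SGD → HKD → BRL.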